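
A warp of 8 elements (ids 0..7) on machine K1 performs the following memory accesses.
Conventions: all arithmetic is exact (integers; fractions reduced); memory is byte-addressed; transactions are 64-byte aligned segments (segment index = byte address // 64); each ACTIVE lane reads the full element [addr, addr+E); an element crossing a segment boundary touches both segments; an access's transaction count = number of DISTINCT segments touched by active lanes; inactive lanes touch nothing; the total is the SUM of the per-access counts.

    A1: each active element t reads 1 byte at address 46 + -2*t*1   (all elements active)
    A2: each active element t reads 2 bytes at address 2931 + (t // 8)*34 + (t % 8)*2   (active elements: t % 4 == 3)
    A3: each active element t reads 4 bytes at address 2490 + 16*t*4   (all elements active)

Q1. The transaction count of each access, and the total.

A1: 1 transaction
A2: 2 transactions
A3: 8 transactions

Answer: 1,2,8; total 11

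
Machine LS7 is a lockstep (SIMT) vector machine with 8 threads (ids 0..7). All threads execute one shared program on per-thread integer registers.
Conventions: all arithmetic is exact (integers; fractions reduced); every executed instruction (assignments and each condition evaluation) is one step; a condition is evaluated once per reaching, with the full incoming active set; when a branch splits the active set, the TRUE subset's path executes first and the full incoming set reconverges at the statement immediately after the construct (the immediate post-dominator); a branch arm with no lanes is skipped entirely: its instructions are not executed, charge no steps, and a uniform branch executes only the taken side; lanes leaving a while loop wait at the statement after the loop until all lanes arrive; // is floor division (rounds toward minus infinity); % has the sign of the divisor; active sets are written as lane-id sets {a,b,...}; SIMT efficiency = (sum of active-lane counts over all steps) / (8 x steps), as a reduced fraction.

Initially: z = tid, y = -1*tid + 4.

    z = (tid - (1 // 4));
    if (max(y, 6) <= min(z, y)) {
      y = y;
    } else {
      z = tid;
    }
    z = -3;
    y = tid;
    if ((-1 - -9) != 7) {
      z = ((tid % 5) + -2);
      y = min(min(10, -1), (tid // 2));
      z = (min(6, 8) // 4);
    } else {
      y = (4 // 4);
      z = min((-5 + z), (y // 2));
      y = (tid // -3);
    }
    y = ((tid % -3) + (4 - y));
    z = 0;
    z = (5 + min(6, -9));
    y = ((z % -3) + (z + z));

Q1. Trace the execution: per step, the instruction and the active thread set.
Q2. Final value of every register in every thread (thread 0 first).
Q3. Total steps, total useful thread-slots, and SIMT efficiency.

step 0: z <- (tid - (1 // 4))        {0,1,2,3,4,5,6,7}
step 1: eval (max(y, 6) <= min(z, y)) {0,1,2,3,4,5,6,7}
step 2: z <- tid                     {0,1,2,3,4,5,6,7}
step 3: z <- -3                      {0,1,2,3,4,5,6,7}
step 4: y <- tid                     {0,1,2,3,4,5,6,7}
step 5: eval ((-1 - -9) != 7)        {0,1,2,3,4,5,6,7}
step 6: z <- ((tid % 5) + -2)        {0,1,2,3,4,5,6,7}
step 7: y <- min(min(10, -1), (tid // 2)) {0,1,2,3,4,5,6,7}
step 8: z <- (min(6, 8) // 4)        {0,1,2,3,4,5,6,7}
step 9: y <- ((tid % -3) + (4 - y))  {0,1,2,3,4,5,6,7}
step 10: z <- 0                       {0,1,2,3,4,5,6,7}
step 11: z <- (5 + min(6, -9))        {0,1,2,3,4,5,6,7}
step 12: y <- ((z % -3) + (z + z))    {0,1,2,3,4,5,6,7}

Answer: 13 steps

z: -4,-4,-4,-4,-4,-4,-4,-4
y: -9,-9,-9,-9,-9,-9,-9,-9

steps = 13; useful = 104; efficiency = 104/104 = 1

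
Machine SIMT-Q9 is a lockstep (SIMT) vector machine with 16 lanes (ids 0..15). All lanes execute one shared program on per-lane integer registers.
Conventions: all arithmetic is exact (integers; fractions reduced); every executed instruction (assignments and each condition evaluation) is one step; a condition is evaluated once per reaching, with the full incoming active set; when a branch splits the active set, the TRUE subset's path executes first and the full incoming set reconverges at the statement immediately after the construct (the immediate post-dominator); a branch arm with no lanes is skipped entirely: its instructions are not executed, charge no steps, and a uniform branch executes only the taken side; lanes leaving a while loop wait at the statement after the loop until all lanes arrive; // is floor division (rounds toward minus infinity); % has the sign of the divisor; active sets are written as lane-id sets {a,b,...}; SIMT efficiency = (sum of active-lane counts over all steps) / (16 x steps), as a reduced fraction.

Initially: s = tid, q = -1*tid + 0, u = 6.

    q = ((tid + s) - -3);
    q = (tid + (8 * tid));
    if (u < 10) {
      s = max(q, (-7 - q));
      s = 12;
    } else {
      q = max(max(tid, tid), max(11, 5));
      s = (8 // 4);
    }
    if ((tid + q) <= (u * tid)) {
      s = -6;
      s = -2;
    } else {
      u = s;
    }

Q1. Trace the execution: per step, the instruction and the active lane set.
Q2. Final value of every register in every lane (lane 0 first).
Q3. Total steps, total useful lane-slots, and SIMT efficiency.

step 0: q <- ((tid + s) - -3)        {0,1,2,3,4,5,6,7,8,9,10,11,12,13,14,15}
step 1: q <- (tid + (8 * tid))       {0,1,2,3,4,5,6,7,8,9,10,11,12,13,14,15}
step 2: eval (u < 10)                {0,1,2,3,4,5,6,7,8,9,10,11,12,13,14,15}
step 3: s <- max(q, (-7 - q))        {0,1,2,3,4,5,6,7,8,9,10,11,12,13,14,15}
step 4: s <- 12                      {0,1,2,3,4,5,6,7,8,9,10,11,12,13,14,15}
step 5: eval ((tid + q) <= (u * tid)) {0,1,2,3,4,5,6,7,8,9,10,11,12,13,14,15}
step 6: s <- -6                      {0}
step 7: s <- -2                      {0}
step 8: u <- s                       {1,2,3,4,5,6,7,8,9,10,11,12,13,14,15}

Answer: 9 steps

s: -2,12,12,12,12,12,12,12,12,12,12,12,12,12,12,12
q: 0,9,18,27,36,45,54,63,72,81,90,99,108,117,126,135
u: 6,12,12,12,12,12,12,12,12,12,12,12,12,12,12,12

steps = 9; useful = 113; efficiency = 113/144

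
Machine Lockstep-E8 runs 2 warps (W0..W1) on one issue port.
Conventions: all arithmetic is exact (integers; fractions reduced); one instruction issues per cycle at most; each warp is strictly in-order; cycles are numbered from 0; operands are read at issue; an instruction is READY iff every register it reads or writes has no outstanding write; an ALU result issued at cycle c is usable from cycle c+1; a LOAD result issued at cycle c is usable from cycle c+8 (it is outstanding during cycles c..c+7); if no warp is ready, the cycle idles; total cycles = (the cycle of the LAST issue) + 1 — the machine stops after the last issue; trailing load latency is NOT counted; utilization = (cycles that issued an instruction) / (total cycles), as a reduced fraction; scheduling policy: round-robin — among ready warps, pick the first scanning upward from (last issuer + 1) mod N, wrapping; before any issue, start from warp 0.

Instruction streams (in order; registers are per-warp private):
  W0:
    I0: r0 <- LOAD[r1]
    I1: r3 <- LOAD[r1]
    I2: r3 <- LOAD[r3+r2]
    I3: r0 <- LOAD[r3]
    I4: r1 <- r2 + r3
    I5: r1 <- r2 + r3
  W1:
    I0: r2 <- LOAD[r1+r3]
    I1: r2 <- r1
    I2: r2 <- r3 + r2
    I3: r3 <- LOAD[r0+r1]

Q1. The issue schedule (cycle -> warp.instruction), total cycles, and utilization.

cycle 0: W0.I0
cycle 1: W1.I0
cycle 2: W0.I1
cycle 3: idle
cycle 4: idle
cycle 5: idle
cycle 6: idle
cycle 7: idle
cycle 8: idle
cycle 9: W1.I1
cycle 10: W0.I2
cycle 11: W1.I2
cycle 12: W1.I3
cycle 13: idle
cycle 14: idle
cycle 15: idle
cycle 16: idle
cycle 17: idle
cycle 18: W0.I3
cycle 19: W0.I4
cycle 20: W0.I5

Answer: 21 cycles, utilization 10/21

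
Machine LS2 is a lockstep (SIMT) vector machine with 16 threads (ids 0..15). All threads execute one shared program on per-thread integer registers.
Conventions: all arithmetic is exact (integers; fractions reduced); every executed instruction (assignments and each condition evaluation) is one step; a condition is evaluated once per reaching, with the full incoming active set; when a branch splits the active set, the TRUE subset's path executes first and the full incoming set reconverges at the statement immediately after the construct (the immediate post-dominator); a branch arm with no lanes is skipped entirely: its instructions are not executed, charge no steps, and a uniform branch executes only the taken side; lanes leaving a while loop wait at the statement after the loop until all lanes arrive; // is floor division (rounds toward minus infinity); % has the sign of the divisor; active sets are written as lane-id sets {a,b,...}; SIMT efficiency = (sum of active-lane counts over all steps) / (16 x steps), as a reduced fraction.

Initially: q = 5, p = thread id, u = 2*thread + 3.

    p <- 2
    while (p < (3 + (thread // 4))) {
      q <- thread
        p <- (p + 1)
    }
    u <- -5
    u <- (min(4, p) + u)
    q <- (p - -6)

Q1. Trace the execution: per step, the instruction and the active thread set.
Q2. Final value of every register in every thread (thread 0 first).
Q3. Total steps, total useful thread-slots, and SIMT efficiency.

step 0: p <- 2                       {0,1,2,3,4,5,6,7,8,9,10,11,12,13,14,15}
step 1: eval (p < (3 + (thread // 4))) {0,1,2,3,4,5,6,7,8,9,10,11,12,13,14,15}
step 2: q <- thread                  {0,1,2,3,4,5,6,7,8,9,10,11,12,13,14,15}
step 3: p <- (p + 1)                 {0,1,2,3,4,5,6,7,8,9,10,11,12,13,14,15}
step 4: eval (p < (3 + (thread // 4))) {0,1,2,3,4,5,6,7,8,9,10,11,12,13,14,15}
step 5: q <- thread                  {4,5,6,7,8,9,10,11,12,13,14,15}
step 6: p <- (p + 1)                 {4,5,6,7,8,9,10,11,12,13,14,15}
step 7: eval (p < (3 + (thread // 4))) {4,5,6,7,8,9,10,11,12,13,14,15}
step 8: q <- thread                  {8,9,10,11,12,13,14,15}
step 9: p <- (p + 1)                 {8,9,10,11,12,13,14,15}
step 10: eval (p < (3 + (thread // 4))) {8,9,10,11,12,13,14,15}
step 11: q <- thread                  {12,13,14,15}
step 12: p <- (p + 1)                 {12,13,14,15}
step 13: eval (p < (3 + (thread // 4))) {12,13,14,15}
step 14: u <- -5                      {0,1,2,3,4,5,6,7,8,9,10,11,12,13,14,15}
step 15: u <- (min(4, p) + u)         {0,1,2,3,4,5,6,7,8,9,10,11,12,13,14,15}
step 16: q <- (p - -6)                {0,1,2,3,4,5,6,7,8,9,10,11,12,13,14,15}

Answer: 17 steps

q: 9,9,9,9,10,10,10,10,11,11,11,11,12,12,12,12
p: 3,3,3,3,4,4,4,4,5,5,5,5,6,6,6,6
u: -2,-2,-2,-2,-1,-1,-1,-1,-1,-1,-1,-1,-1,-1,-1,-1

steps = 17; useful = 200; efficiency = 200/272 = 25/34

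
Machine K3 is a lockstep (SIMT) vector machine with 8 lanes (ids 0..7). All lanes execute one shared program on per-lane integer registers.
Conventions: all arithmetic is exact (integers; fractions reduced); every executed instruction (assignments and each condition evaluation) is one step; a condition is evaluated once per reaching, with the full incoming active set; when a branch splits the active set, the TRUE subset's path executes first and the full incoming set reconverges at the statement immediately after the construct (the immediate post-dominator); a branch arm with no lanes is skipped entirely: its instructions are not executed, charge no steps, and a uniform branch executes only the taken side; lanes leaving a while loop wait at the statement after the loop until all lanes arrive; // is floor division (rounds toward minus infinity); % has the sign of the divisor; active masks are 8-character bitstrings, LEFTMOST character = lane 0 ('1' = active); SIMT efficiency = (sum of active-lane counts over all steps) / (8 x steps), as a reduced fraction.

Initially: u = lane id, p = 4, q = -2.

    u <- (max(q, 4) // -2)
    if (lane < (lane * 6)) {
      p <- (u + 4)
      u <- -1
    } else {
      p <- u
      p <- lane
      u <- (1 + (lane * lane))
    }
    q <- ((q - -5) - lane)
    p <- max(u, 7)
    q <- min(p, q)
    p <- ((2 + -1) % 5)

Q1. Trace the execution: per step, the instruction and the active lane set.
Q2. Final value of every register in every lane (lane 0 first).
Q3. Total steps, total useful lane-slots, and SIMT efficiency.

step 0: u <- (max(q, 4) // -2)       11111111
step 1: eval (lane < (lane * 6))     11111111
step 2: p <- (u + 4)                 01111111
step 3: u <- -1                      01111111
step 4: p <- u                       10000000
step 5: p <- lane                    10000000
step 6: u <- (1 + (lane * lane))     10000000
step 7: q <- ((q - -5) - lane)       11111111
step 8: p <- max(u, 7)               11111111
step 9: q <- min(p, q)               11111111
step 10: p <- ((2 + -1) % 5)          11111111

Answer: 11 steps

u: 1,-1,-1,-1,-1,-1,-1,-1
p: 1,1,1,1,1,1,1,1
q: 3,2,1,0,-1,-2,-3,-4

steps = 11; useful = 65; efficiency = 65/88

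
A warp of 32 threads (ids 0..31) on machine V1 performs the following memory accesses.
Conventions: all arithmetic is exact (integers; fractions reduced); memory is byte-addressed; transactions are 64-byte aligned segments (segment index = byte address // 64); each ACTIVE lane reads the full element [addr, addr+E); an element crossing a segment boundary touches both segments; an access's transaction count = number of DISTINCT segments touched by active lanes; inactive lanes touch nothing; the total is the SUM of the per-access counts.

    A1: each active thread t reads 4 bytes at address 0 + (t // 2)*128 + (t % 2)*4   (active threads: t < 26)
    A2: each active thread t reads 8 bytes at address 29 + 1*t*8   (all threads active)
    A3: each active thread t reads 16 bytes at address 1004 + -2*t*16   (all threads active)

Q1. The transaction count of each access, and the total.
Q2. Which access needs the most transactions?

A1: 13 transactions
A2: 5 transactions
A3: 16 transactions

Answer: 13,5,16; total 34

Answer: A3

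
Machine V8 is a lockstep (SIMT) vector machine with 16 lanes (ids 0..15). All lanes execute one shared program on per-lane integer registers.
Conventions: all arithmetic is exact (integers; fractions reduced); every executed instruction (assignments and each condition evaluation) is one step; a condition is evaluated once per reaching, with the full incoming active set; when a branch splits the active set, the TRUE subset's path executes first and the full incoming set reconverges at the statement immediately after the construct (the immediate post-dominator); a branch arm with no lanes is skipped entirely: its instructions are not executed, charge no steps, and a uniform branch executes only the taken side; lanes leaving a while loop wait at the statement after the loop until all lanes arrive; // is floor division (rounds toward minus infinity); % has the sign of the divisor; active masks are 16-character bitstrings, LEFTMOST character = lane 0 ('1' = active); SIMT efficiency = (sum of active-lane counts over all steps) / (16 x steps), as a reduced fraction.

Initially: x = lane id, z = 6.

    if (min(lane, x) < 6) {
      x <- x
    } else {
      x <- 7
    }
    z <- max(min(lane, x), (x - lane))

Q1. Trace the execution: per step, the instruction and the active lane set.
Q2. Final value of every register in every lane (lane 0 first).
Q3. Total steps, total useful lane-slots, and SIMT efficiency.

step 0: eval (min(lane, x) < 6)      1111111111111111
step 1: x <- x                       1111110000000000
step 2: x <- 7                       0000001111111111
step 3: z <- max(min(lane, x), (x - lane)) 1111111111111111

Answer: 4 steps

x: 0,1,2,3,4,5,7,7,7,7,7,7,7,7,7,7
z: 0,1,2,3,4,5,6,7,7,7,7,7,7,7,7,7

steps = 4; useful = 48; efficiency = 48/64 = 3/4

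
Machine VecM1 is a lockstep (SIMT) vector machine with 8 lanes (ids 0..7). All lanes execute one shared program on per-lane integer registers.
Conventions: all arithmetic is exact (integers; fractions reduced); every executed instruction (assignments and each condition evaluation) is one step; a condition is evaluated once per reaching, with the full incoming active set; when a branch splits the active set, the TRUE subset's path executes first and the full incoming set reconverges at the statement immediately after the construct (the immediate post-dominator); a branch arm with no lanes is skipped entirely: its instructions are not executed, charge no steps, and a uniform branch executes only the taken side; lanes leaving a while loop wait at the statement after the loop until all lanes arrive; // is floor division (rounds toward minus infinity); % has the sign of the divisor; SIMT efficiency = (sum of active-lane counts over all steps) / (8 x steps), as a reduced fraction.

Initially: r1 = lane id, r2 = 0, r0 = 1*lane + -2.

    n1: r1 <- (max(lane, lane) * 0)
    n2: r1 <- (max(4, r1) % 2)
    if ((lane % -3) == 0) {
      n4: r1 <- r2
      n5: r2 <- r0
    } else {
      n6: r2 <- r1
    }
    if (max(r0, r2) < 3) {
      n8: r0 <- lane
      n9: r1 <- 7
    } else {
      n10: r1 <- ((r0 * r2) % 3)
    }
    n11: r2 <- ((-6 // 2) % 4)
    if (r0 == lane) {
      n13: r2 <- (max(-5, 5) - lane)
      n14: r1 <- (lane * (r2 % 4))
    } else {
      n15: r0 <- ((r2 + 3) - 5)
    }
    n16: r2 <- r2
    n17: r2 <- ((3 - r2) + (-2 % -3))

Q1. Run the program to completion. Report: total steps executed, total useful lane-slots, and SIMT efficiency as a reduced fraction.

Answer: 17 steps, 101 useful, 101/136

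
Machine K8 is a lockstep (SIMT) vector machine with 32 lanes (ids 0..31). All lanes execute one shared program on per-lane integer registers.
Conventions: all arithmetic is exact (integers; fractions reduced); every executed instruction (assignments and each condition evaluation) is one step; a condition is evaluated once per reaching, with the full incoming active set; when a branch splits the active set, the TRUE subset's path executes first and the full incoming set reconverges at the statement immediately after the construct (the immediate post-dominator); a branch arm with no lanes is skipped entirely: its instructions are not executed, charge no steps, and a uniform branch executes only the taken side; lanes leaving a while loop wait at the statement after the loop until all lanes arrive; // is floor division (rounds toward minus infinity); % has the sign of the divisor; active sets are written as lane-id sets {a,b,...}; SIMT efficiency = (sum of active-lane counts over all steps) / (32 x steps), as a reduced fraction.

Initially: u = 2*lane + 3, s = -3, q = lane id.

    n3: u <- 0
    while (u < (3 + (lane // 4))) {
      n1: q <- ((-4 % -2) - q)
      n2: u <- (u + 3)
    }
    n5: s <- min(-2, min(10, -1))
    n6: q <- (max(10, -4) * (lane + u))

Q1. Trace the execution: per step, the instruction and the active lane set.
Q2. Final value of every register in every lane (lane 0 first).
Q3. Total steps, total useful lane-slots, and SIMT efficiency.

step 0: u <- 0                       {0,1,2,3,4,5,6,7,8,9,10,11,12,13,14,15,16,17,18,19,20,21,22,23,24,25,26,27,28,29,30,31}
step 1: eval (u < (3 + (lane // 4))) {0,1,2,3,4,5,6,7,8,9,10,11,12,13,14,15,16,17,18,19,20,21,22,23,24,25,26,27,28,29,30,31}
step 2: q <- ((-4 % -2) - q)         {0,1,2,3,4,5,6,7,8,9,10,11,12,13,14,15,16,17,18,19,20,21,22,23,24,25,26,27,28,29,30,31}
step 3: u <- (u + 3)                 {0,1,2,3,4,5,6,7,8,9,10,11,12,13,14,15,16,17,18,19,20,21,22,23,24,25,26,27,28,29,30,31}
step 4: eval (u < (3 + (lane // 4))) {0,1,2,3,4,5,6,7,8,9,10,11,12,13,14,15,16,17,18,19,20,21,22,23,24,25,26,27,28,29,30,31}
step 5: q <- ((-4 % -2) - q)         {4,5,6,7,8,9,10,11,12,13,14,15,16,17,18,19,20,21,22,23,24,25,26,27,28,29,30,31}
step 6: u <- (u + 3)                 {4,5,6,7,8,9,10,11,12,13,14,15,16,17,18,19,20,21,22,23,24,25,26,27,28,29,30,31}
step 7: eval (u < (3 + (lane // 4))) {4,5,6,7,8,9,10,11,12,13,14,15,16,17,18,19,20,21,22,23,24,25,26,27,28,29,30,31}
step 8: q <- ((-4 % -2) - q)         {16,17,18,19,20,21,22,23,24,25,26,27,28,29,30,31}
step 9: u <- (u + 3)                 {16,17,18,19,20,21,22,23,24,25,26,27,28,29,30,31}
step 10: eval (u < (3 + (lane // 4))) {16,17,18,19,20,21,22,23,24,25,26,27,28,29,30,31}
step 11: q <- ((-4 % -2) - q)         {28,29,30,31}
step 12: u <- (u + 3)                 {28,29,30,31}
step 13: eval (u < (3 + (lane // 4))) {28,29,30,31}
step 14: s <- min(-2, min(10, -1))    {0,1,2,3,4,5,6,7,8,9,10,11,12,13,14,15,16,17,18,19,20,21,22,23,24,25,26,27,28,29,30,31}
step 15: q <- (max(10, -4) * (lane + u)) {0,1,2,3,4,5,6,7,8,9,10,11,12,13,14,15,16,17,18,19,20,21,22,23,24,25,26,27,28,29,30,31}

Answer: 16 steps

u: 3,3,3,3,6,6,6,6,6,6,6,6,6,6,6,6,9,9,9,9,9,9,9,9,9,9,9,9,12,12,12,12
s: -2,-2,-2,-2,-2,-2,-2,-2,-2,-2,-2,-2,-2,-2,-2,-2,-2,-2,-2,-2,-2,-2,-2,-2,-2,-2,-2,-2,-2,-2,-2,-2
q: 30,40,50,60,100,110,120,130,140,150,160,170,180,190,200,210,250,260,270,280,290,300,310,320,330,340,350,360,400,410,420,430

steps = 16; useful = 368; efficiency = 368/512 = 23/32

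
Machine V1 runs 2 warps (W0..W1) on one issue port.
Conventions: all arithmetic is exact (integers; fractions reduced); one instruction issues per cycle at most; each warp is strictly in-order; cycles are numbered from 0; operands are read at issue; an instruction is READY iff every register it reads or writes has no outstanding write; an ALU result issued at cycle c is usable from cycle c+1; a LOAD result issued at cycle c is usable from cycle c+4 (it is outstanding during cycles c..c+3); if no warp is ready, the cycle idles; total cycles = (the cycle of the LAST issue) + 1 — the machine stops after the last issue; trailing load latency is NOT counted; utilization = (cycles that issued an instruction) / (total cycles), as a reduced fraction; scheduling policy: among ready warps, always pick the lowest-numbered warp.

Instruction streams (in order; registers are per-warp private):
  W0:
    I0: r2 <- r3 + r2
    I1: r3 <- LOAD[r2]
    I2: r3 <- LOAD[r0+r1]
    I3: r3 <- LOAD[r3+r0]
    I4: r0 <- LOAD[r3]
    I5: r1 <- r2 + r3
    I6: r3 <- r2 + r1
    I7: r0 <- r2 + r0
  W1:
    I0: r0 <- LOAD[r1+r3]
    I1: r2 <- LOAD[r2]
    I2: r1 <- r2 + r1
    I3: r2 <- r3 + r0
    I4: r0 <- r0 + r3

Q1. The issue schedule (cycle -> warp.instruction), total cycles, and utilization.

cycle 0: W0.I0
cycle 1: W0.I1
cycle 2: W1.I0
cycle 3: W1.I1
cycle 4: idle
cycle 5: W0.I2
cycle 6: idle
cycle 7: W1.I2
cycle 8: W1.I3
cycle 9: W0.I3
cycle 10: W1.I4
cycle 11: idle
cycle 12: idle
cycle 13: W0.I4
cycle 14: W0.I5
cycle 15: W0.I6
cycle 16: idle
cycle 17: W0.I7

Answer: 18 cycles, utilization 13/18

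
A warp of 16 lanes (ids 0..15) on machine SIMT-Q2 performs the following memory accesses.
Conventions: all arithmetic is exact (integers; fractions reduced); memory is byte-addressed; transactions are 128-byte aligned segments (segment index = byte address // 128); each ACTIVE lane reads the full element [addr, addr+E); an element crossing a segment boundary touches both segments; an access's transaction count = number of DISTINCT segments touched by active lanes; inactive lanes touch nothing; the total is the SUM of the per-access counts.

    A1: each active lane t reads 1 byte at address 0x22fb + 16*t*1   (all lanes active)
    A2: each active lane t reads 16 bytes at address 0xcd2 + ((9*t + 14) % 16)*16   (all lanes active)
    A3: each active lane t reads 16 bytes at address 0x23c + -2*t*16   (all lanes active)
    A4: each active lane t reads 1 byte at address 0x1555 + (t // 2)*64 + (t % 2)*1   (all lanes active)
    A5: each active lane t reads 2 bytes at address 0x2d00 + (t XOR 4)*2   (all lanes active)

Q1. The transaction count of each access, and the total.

A1: 3 transactions
A2: 3 transactions
A3: 5 transactions
A4: 5 transactions
A5: 1 transaction

Answer: 3,3,5,5,1; total 17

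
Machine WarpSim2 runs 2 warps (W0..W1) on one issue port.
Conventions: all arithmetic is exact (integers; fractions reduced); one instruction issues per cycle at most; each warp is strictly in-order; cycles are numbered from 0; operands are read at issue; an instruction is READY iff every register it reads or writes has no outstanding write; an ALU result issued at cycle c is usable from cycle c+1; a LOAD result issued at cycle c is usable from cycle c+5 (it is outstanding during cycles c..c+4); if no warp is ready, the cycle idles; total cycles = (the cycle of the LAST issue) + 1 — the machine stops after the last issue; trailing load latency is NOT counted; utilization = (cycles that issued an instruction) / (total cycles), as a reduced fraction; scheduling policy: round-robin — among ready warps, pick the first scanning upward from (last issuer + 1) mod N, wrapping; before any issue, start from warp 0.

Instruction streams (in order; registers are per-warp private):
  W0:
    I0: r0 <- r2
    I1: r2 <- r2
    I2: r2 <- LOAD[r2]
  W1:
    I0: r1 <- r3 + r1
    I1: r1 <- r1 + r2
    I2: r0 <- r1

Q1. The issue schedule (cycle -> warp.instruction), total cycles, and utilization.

cycle 0: W0.I0
cycle 1: W1.I0
cycle 2: W0.I1
cycle 3: W1.I1
cycle 4: W0.I2
cycle 5: W1.I2

Answer: 6 cycles, utilization 1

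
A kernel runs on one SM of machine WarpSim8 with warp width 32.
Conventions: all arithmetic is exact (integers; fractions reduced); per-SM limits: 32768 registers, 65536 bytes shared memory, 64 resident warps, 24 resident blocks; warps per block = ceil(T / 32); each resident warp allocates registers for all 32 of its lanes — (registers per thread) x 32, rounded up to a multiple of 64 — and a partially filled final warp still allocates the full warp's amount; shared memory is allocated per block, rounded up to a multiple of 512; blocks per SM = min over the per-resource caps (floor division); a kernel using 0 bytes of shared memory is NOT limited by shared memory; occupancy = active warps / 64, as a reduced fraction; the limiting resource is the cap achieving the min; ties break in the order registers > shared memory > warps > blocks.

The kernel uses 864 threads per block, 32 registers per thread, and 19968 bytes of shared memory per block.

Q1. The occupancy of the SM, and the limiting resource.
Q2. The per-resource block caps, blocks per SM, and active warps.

Answer: occupancy 27/64, limited by registers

registers: 1 block
shared memory: 3 blocks
warps: 2 blocks
blocks: 24 blocks

Answer: 1 block, 27 active warps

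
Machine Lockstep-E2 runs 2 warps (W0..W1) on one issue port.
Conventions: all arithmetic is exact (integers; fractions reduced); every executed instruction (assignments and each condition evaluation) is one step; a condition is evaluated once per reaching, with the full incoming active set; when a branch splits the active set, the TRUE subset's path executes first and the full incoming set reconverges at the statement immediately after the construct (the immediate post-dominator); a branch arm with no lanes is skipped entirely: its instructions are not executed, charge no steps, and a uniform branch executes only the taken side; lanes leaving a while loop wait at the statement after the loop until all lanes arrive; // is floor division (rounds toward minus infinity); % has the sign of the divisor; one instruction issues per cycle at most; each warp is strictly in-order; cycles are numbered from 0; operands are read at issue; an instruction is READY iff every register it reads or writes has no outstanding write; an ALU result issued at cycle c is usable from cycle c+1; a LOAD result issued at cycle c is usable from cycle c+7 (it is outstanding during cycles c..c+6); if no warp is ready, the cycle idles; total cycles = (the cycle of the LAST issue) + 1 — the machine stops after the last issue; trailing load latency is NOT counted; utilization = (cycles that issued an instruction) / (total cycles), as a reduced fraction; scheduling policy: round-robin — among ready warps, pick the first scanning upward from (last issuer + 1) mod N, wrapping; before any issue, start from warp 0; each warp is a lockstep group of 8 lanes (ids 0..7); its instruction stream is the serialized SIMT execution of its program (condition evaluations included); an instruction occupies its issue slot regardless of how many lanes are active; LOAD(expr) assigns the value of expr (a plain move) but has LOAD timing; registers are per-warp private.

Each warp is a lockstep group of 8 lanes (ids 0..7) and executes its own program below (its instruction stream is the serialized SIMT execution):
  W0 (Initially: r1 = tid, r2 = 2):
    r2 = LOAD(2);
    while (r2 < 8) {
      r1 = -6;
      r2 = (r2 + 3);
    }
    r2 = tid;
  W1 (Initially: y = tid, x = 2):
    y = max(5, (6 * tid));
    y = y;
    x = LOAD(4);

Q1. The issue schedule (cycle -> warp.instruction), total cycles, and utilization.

cycle 0: W0.I0
cycle 1: W1.I0
cycle 2: W1.I1
cycle 3: W1.I2
cycle 4: idle
cycle 5: idle
cycle 6: idle
cycle 7: W0.I1
cycle 8: W0.I2
cycle 9: W0.I3
cycle 10: W0.I4
cycle 11: W0.I5
cycle 12: W0.I6
cycle 13: W0.I7
cycle 14: W0.I8

Answer: 15 cycles, utilization 4/5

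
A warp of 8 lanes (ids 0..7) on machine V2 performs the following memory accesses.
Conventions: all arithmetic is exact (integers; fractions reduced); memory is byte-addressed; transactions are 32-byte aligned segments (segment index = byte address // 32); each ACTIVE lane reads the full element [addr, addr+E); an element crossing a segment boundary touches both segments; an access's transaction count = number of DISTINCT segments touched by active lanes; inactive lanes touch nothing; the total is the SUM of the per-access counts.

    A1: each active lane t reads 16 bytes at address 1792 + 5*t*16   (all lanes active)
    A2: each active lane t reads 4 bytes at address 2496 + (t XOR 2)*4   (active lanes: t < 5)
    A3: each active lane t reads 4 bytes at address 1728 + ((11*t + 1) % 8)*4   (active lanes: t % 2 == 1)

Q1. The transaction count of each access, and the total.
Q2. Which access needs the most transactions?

A1: 8 transactions
A2: 1 transaction
A3: 1 transaction

Answer: 8,1,1; total 10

Answer: A1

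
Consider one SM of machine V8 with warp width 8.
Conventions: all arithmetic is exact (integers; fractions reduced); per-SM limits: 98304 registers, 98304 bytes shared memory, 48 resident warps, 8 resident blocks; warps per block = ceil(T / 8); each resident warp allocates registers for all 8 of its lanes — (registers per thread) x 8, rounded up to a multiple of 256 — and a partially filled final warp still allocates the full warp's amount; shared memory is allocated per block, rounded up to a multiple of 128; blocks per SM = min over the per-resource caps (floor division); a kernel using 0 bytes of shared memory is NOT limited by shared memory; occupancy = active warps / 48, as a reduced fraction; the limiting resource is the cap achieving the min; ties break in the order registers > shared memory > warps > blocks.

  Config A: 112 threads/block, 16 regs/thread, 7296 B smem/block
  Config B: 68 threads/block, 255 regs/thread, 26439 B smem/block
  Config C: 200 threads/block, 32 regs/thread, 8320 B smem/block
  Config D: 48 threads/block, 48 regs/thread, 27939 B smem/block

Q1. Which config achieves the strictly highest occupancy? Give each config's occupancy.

occupancies: A 7/8, B 9/16, C 25/48, D 3/8

Answer: A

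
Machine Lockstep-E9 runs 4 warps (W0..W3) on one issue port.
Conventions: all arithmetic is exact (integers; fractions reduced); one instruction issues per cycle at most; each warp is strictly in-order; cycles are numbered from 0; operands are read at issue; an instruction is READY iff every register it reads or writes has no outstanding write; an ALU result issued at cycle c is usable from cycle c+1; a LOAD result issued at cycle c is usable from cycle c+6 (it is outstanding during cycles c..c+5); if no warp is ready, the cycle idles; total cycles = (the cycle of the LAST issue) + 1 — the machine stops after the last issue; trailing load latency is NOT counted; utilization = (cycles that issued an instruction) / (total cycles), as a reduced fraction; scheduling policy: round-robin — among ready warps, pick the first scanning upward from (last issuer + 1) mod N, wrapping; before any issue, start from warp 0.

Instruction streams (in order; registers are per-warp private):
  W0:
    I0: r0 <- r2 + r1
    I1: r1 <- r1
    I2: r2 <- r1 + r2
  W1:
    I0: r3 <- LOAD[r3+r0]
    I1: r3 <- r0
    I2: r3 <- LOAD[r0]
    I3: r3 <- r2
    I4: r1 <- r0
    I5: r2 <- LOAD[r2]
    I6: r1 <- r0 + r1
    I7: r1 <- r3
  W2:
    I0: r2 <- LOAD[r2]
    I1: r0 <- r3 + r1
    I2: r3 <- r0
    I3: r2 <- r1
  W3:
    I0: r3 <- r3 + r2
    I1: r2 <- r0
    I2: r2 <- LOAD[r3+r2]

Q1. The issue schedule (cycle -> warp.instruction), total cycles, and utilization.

cycle 0: W0.I0
cycle 1: W1.I0
cycle 2: W2.I0
cycle 3: W3.I0
cycle 4: W0.I1
cycle 5: W2.I1
cycle 6: W3.I1
cycle 7: W0.I2
cycle 8: W1.I1
cycle 9: W2.I2
cycle 10: W3.I2
cycle 11: W1.I2
cycle 12: W2.I3
cycle 13: idle
cycle 14: idle
cycle 15: idle
cycle 16: idle
cycle 17: W1.I3
cycle 18: W1.I4
cycle 19: W1.I5
cycle 20: W1.I6
cycle 21: W1.I7

Answer: 22 cycles, utilization 9/11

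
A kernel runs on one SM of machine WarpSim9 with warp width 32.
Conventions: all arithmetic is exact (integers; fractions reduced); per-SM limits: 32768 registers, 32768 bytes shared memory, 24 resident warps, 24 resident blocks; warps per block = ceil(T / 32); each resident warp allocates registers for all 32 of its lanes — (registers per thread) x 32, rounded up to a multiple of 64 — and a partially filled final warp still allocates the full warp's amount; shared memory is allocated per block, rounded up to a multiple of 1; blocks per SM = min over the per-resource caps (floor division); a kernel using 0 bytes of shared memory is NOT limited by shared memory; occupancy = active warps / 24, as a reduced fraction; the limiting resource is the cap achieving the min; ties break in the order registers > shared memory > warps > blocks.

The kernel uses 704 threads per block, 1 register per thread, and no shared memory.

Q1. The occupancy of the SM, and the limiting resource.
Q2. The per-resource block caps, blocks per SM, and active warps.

Answer: occupancy 11/12, limited by warps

registers: 23 blocks
shared memory: no limit (kernel uses none)
warps: 1 block
blocks: 24 blocks

Answer: 1 block, 22 active warps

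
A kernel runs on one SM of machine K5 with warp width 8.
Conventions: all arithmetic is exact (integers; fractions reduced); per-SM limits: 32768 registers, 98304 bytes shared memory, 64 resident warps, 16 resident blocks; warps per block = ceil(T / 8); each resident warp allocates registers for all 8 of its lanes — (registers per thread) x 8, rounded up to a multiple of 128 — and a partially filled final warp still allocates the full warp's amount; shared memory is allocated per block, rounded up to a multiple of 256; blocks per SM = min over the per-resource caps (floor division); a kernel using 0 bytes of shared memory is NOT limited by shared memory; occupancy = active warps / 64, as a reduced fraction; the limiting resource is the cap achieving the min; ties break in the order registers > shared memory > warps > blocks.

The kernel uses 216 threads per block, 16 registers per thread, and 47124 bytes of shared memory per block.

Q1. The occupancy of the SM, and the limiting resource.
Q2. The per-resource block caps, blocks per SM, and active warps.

Answer: occupancy 27/32, limited by shared memory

registers: 9 blocks
shared memory: 2 blocks
warps: 2 blocks
blocks: 16 blocks

Answer: 2 blocks, 54 active warps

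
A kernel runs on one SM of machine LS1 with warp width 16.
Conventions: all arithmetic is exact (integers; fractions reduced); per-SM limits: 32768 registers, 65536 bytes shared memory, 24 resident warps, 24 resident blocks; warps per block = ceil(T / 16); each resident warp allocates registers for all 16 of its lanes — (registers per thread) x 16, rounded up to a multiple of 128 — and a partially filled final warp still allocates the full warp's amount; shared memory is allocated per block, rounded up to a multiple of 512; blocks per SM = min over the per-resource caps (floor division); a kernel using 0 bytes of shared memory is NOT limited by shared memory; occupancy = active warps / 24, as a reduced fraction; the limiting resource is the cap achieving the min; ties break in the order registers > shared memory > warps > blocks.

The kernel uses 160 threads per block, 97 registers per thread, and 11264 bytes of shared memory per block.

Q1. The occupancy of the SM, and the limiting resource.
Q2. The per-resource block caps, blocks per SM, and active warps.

Answer: occupancy 5/12, limited by registers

registers: 1 block
shared memory: 5 blocks
warps: 2 blocks
blocks: 24 blocks

Answer: 1 block, 10 active warps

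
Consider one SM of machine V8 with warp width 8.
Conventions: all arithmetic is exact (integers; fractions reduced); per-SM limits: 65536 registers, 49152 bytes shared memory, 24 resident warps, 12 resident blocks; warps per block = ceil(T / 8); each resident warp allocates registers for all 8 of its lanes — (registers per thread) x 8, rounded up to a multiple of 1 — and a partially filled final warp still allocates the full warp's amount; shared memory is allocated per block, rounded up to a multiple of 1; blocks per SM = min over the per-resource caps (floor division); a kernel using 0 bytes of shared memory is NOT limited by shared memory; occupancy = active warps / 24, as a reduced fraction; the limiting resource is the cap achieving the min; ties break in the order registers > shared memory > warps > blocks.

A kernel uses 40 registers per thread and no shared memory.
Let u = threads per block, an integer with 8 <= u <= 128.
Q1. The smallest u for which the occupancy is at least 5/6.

Answer: u = 9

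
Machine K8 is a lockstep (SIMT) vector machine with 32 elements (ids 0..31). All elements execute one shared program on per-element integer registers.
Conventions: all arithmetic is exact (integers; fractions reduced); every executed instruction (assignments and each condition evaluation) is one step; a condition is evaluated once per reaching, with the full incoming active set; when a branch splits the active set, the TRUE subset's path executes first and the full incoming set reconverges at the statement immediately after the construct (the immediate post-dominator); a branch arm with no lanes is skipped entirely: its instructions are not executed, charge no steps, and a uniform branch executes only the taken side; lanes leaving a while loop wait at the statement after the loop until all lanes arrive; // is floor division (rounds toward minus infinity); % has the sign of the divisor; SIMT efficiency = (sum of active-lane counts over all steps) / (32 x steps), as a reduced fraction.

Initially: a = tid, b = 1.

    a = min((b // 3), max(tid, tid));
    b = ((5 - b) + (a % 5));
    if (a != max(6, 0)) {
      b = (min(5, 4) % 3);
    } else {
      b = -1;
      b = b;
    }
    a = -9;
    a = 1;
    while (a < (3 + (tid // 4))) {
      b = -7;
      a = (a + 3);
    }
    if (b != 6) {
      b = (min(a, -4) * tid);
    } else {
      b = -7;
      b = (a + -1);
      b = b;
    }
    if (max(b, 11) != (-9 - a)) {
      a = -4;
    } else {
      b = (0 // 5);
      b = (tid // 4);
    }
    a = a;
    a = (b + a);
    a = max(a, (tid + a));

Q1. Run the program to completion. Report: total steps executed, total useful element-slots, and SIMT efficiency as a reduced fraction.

Answer: 23 steps, 652 useful, 163/184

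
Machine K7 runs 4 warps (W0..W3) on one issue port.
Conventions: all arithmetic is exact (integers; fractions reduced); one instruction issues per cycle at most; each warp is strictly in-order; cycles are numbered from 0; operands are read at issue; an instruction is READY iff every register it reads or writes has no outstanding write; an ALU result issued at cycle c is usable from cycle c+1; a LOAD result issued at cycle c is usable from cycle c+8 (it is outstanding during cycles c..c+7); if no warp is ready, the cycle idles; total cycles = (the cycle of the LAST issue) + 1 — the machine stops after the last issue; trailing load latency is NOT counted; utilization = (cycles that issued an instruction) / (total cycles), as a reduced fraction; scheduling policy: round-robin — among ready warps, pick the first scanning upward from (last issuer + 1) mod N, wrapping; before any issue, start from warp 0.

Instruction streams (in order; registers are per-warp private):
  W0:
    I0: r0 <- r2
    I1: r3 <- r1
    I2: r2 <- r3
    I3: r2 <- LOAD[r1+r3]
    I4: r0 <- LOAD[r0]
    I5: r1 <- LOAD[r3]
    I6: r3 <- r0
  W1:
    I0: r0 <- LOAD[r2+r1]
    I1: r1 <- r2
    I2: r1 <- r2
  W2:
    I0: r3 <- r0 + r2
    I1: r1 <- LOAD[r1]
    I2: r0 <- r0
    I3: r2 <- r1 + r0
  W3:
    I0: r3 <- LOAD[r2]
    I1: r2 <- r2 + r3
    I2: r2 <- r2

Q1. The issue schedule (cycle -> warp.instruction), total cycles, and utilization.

cycle 0: W0.I0
cycle 1: W1.I0
cycle 2: W2.I0
cycle 3: W3.I0
cycle 4: W0.I1
cycle 5: W1.I1
cycle 6: W2.I1
cycle 7: W0.I2
cycle 8: W1.I2
cycle 9: W2.I2
cycle 10: W0.I3
cycle 11: W3.I1
cycle 12: W0.I4
cycle 13: W3.I2
cycle 14: W0.I5
cycle 15: W2.I3
cycle 16: idle
cycle 17: idle
cycle 18: idle
cycle 19: idle
cycle 20: W0.I6

Answer: 21 cycles, utilization 17/21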